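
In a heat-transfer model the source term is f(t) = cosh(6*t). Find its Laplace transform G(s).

G(s) = s/(s^2 - 36)

L{cosh(6t)} = s/(s^2 - 36).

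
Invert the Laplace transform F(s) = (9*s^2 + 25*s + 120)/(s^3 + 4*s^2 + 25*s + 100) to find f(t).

Factor the denominator: s^3 + 4*s^2 + 25*s + 100 = (s + 4)*(s^2 + 25).
Partial fraction decomposition gives [4/(s + 4)] + [5*s/(s^2 + 25)] + [5/(s^2 + 25)].
Invert each term: 4/(s + 4) ↔ 4e^(-4t); 5·s/(s^2 + 25) ↔ 5cos(5t); 1·5/(s^2 + 25) ↔ sin(5t).

f(t) = sin(5*t) + 5*cos(5*t) + 4*exp(-4*t)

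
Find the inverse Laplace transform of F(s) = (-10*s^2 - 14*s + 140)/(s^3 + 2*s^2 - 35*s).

Factor the denominator: s^3 + 2*s^2 - 35*s = s*(s - 5)*(s + 7).
Partial fraction decomposition gives [-3/(s + 7)] + [-4/s] + [-3/(s - 5)].
Invert each term: -3/(s + 7) ↔ -3e^(-7t); -4/(s - 0) ↔ -4e^(0t); -3/(s - 5) ↔ -3e^(5t).

-3*exp(5*t) - 4 - 3*exp(-7*t)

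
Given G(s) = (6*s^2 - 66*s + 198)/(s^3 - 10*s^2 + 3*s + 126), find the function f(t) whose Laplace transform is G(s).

f(t) = 3*exp(7*t) - 2*exp(6*t) + 5*exp(-3*t)

Factor the denominator: s^3 - 10*s^2 + 3*s + 126 = (s - 7)*(s - 6)*(s + 3).
Partial fraction decomposition gives [5/(s + 3)] + [3/(s - 7)] + [-2/(s - 6)].
Invert each term: 5/(s + 3) ↔ 5e^(-3t); 3/(s - 7) ↔ 3e^(7t); -2/(s - 6) ↔ -2e^(6t).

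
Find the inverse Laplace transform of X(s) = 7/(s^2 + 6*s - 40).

Rewrite the denominator: s^2 + 6*s - 40 = (s + 3)^2 - 49.
The form in (s + 3) signals a first-shifting-theorem factor e^(-3t).
Since L{sinh(7t)} = 7/(s^2 - 49), the inverse is e^(-3*t)*sinh(7*t).

exp(-3*t)*sinh(7*t)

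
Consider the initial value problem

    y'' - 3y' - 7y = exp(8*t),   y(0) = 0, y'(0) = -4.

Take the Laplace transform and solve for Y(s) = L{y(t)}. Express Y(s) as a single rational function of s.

Take the Laplace transform of both sides.
The derivative rules (L{y''} = s^2 Y - s·y(0) - y'(0) and L{y'} = sY - y(0), with y(0) = 0, y'(0) = -4) turn the left side into (s^2 - 3*s - 7)Y - (-4).
The right side is L{exp(8*t)} = 1/(s - 8).
So (s^2 - 3*s - 7)Y = 1/(s - 8) + (-4).
Solve for Y(s) and write it as one ratio of polynomials.

Y(s) = (-4*s + 33)/(s^3 - 11*s^2 + 17*s + 56)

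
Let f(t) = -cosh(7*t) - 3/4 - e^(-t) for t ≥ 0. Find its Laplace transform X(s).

The transform is linear, so treat each term independently.
(-1)·[L{cosh(7t)} = s/(s^2 - 49)]; (-1)·[L{e^(-t)} = 1/(s + 1)]; L{-3/4} = (-3/4)/s.

X(s) = -s/(s^2 - 49) - 1/(s + 1) - 3/(4*s)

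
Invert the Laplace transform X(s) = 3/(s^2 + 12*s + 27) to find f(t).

Rewrite the denominator: s^2 + 12*s + 27 = (s + 6)^2 - 9.
The form in (s + 6) signals a first-shifting-theorem factor e^(-6t).
Since L{sinh(3t)} = 3/(s^2 - 9), the inverse is e^(-6*t)*sinh(3*t).

f(t) = exp(-6*t)*sinh(3*t)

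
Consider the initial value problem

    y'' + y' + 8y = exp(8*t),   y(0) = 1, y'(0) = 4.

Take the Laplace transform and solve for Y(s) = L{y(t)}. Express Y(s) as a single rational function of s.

Transform both sides with L{·}.
With L{y''} = s^2 Y - s·y(0) - y'(0) and L{y'} = sY - y(0), with y(0) = 1, y'(0) = 4: the LHS transforms to (s^2 + s + 8)Y - (s + 5).
The right side is L{exp(8*t)} = 1/(s - 8).
So (s^2 + s + 8)Y = 1/(s - 8) + (s + 5).
Solve for Y(s) and write it as one ratio of polynomials.

Y(s) = (s^2 - 3*s - 39)/(s^3 - 7*s^2 - 64)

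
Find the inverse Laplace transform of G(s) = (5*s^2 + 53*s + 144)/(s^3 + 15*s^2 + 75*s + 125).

Factor the denominator: s^3 + 15*s^2 + 75*s + 125 = (s + 5)^3.
Partial fraction decomposition gives [5/(s + 5)] + [3/(s + 5)^2] + [4/(s + 5)^3].
Invert each term: 5/(s + 5) ↔ 5e^(-5t); 3/(s + 5)^2 ↔ 3t·e^(-5t); 4/(s + 5)^3 ↔ (2)t^2·e^(-5t).

2*t^2*exp(-5*t) + 3*t*exp(-5*t) + 5*exp(-5*t)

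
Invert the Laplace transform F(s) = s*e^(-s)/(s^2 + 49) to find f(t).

f(t) = Heaviside(t - 1)*(cos(7*t - 7))

The factor e^(-s) signals a time shift by c = 1 (second shifting theorem).
L{cos(7t)} = s/(s^2 + 49), so L^-1{s/(s^2 + 49)} = cos(7*t).
Hence the inverse is u(t - 1) times that function evaluated at t - 1.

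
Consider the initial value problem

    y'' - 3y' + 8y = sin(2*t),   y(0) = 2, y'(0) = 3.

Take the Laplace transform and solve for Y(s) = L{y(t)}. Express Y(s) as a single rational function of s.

Transform both sides with L{·}.
The derivative rules (L{y''} = s^2 Y - s·y(0) - y'(0) and L{y'} = sY - y(0), with y(0) = 2, y'(0) = 3) turn the left side into (s^2 - 3*s + 8)Y - (2*s - 3).
The right side is L{sin(2*t)} = 2/(s^2 + 4).
So (s^2 - 3*s + 8)Y = 2/(s^2 + 4) + (2*s - 3).
Divide through and combine into a single rational function.

Y(s) = (2*s^3 - 3*s^2 + 8*s - 10)/(s^4 - 3*s^3 + 12*s^2 - 12*s + 32)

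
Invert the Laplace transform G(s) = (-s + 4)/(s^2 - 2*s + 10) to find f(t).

Complete the square in the denominator: s^2 - 2*s + 10 = (s - 1)^2 + 3^2.
Split the numerator to match: -s + 4 = -1·(s - 1) + 1·3.
Invert each term: -1·(s - 1)/((s - 1)^2 + 9) ↔ -e^(t)cos(3t); 1·3/((s - 1)^2 + 9) ↔ e^(t)sin(3t).

f(t) = exp(t)*sin(3*t) - exp(t)*cos(3*t)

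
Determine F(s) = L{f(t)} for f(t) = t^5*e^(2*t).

L{t^5} = 5!/s^6 = 120/s^6.
By the first shifting theorem, multiplying by e^(2t) replaces s with s - 2.

F(s) = 120/(s - 2)^6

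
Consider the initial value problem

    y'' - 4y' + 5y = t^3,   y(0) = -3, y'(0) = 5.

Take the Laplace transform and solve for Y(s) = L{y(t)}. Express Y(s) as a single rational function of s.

Transform both sides with L{·}.
The derivative rules (L{y''} = s^2 Y - s·y(0) - y'(0) and L{y'} = sY - y(0), with y(0) = -3, y'(0) = 5) turn the left side into (s^2 - 4*s + 5)Y - (-3*s + 17).
The right side is L{t^3} = 6/s^4.
So (s^2 - 4*s + 5)Y = 6/s^4 + (-3*s + 17).
Solve for Y(s) and write it as one ratio of polynomials.

Y(s) = (-3*s^5 + 17*s^4 + 6)/(s^6 - 4*s^5 + 5*s^4)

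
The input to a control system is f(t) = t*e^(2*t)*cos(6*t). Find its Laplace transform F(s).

L{cos(6t)} = s/(s^2 + 36).
Multiplying by e^(2t) shifts s → s - 2, so L{e^(2*t)*cos(6*t)} = (s - 2)/((s - 2)^2 + 36).
Then apply L{t·g(t)} = -d/ds[G(s)] with G(s) = (s - 2)/((s - 2)^2 + 36):
differentiating 1 time and applying the sign gives (s - 8)*(s + 4)/(s^2 - 4*s + 40)^2.

F(s) = (s - 8)*(s + 4)/(s^2 - 4*s + 40)^2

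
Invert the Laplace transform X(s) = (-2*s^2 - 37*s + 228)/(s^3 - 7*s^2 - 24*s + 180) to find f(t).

f(t) = -6*t*exp(6*t) - 5*exp(6*t) + 3*exp(-5*t)

Factor the denominator: s^3 - 7*s^2 - 24*s + 180 = (s - 6)^2*(s + 5).
Partial fraction decomposition gives [-5/(s - 6)] + [-6/(s - 6)^2] + [3/(s + 5)].
Invert each term: -5/(s - 6) ↔ -5e^(6t); -6/(s - 6)^2 ↔ -6t·e^(6t); 3/(s + 5) ↔ 3e^(-5t).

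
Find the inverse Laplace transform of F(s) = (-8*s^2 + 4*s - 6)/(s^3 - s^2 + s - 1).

Factor the denominator: s^3 - s^2 + s - 1 = (s - 1)*(s^2 + 1).
Partial fraction decomposition gives [-5/(s - 1)] + [-3*s/(s^2 + 1)] + [1/(s^2 + 1)].
Invert each term: -5/(s - 1) ↔ -5e^(t); -3·s/(s^2 + 1) ↔ -3cos(t); 1·1/(s^2 + 1) ↔ sin(t).

-5*exp(t) + sin(t) - 3*cos(t)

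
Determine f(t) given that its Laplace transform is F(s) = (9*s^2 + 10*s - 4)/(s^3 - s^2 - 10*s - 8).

f(t) = 6*exp(4*t) + exp(-t) + 2*exp(-2*t)

Factor the denominator: s^3 - s^2 - 10*s - 8 = (s - 4)*(s + 1)*(s + 2).
Partial fraction decomposition gives [6/(s - 4)] + [2/(s + 2)] + [1/(s + 1)].
Invert each term: 6/(s - 4) ↔ 6e^(4t); 2/(s + 2) ↔ 2e^(-2t); 1/(s + 1) ↔ e^(-t).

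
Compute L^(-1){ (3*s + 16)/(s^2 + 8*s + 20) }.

2*exp(-4*t)*sin(2*t) + 3*exp(-4*t)*cos(2*t)

Complete the square in the denominator: s^2 + 8*s + 20 = (s + 4)^2 + 2^2.
Split the numerator to match: 3*s + 16 = 3·(s + 4) + 2·2.
Invert each term: 3·(s + 4)/((s + 4)^2 + 4) ↔ 3e^(-4t)cos(2t); 2·2/((s + 4)^2 + 4) ↔ 2e^(-4t)sin(2t).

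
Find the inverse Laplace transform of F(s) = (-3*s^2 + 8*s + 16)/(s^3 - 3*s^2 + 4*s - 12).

Factor the denominator: s^3 - 3*s^2 + 4*s - 12 = (s - 3)*(s^2 + 4).
Partial fraction decomposition gives [1/(s - 3)] + [-4*s/(s^2 + 4)] + [-4/(s^2 + 4)].
Invert each term: 1/(s - 3) ↔ e^(3t); -4·s/(s^2 + 4) ↔ -4cos(2t); -2·2/(s^2 + 4) ↔ -2sin(2t).

exp(3*t) - 2*sin(2*t) - 4*cos(2*t)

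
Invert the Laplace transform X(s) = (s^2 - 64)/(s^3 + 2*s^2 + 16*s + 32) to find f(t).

f(t) = -2*sin(4*t) + 4*cos(4*t) - 3*exp(-2*t)

Factor the denominator: s^3 + 2*s^2 + 16*s + 32 = (s + 2)*(s^2 + 16).
Partial fraction decomposition gives [-3/(s + 2)] + [4*s/(s^2 + 16)] + [-8/(s^2 + 16)].
Invert each term: -3/(s + 2) ↔ -3e^(-2t); 4·s/(s^2 + 16) ↔ 4cos(4t); -2·4/(s^2 + 16) ↔ -2sin(4t).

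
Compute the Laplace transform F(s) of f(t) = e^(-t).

F(s) = 1/(s + 1)

L{e^(-t)} = 1/(s + 1).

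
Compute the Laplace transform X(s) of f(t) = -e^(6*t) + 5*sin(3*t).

Apply the Laplace transform termwise.
(-1)·[L{e^(6t)} = 1/(s - 6)]; (5)·[L{sin(3t)} = 3/(s^2 + 9)].

X(s) = 15/(s^2 + 9) - 1/(s - 6)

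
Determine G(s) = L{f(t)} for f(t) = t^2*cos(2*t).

G(s) = 2*s*(s^2 - 12)/(s^2 + 4)^3

L{cos(2t)} = s/(s^2 + 4).
Then apply L{t^2·g(t)} = (-1)^2 d^2/ds^2[H(s)] with H(s) = s/(s^2 + 4):
differentiating 2 times and applying the sign gives 2*s*(s^2 - 12)/(s^2 + 4)^3.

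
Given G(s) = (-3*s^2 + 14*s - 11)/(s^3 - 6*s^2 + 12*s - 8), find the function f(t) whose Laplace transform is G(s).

Factor the denominator: s^3 - 6*s^2 + 12*s - 8 = (s - 2)^3.
Partial fraction decomposition gives [-3/(s - 2)] + [2/(s - 2)^2] + [5/(s - 2)^3].
Invert each term: -3/(s - 2) ↔ -3e^(2t); 2/(s - 2)^2 ↔ 2t·e^(2t); 5/(s - 2)^3 ↔ (5/2)t^2·e^(2t).

f(t) = 5*t^2*exp(2*t)/2 + 2*t*exp(2*t) - 3*exp(2*t)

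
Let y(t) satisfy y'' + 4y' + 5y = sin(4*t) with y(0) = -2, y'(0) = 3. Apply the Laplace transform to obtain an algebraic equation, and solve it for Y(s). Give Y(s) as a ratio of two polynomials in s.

Y(s) = (-2*s^3 - 5*s^2 - 32*s - 76)/(s^4 + 4*s^3 + 21*s^2 + 64*s + 80)

Take the Laplace transform of both sides.
Using L{y''} = s^2 Y - s·y(0) - y'(0) and L{y'} = sY - y(0), with y(0) = -2, y'(0) = 3, the left side becomes (s^2 + 4*s + 5)Y - (-2*s - 5).
The right side is L{sin(4*t)} = 4/(s^2 + 16).
So (s^2 + 4*s + 5)Y = 4/(s^2 + 16) + (-2*s - 5).
Solve for Y(s) and write it as one ratio of polynomials.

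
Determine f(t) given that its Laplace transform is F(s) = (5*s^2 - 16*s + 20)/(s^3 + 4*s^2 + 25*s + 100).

Factor the denominator: s^3 + 4*s^2 + 25*s + 100 = (s + 4)*(s^2 + 25).
Partial fraction decomposition gives [4/(s + 4)] + [s/(s^2 + 25)] + [-20/(s^2 + 25)].
Invert each term: 4/(s + 4) ↔ 4e^(-4t); 1·s/(s^2 + 25) ↔ cos(5t); -4·5/(s^2 + 25) ↔ -4sin(5t).

f(t) = -4*sin(5*t) + cos(5*t) + 4*exp(-4*t)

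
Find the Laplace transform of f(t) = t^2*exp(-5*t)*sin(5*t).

L{sin(5t)} = 5/(s^2 + 25).
Multiplying by e^(-5t) shifts s → s + 5, so L{exp(-5*t)*sin(5*t)} = 5/((s + 5)^2 + 25).
Then apply L{t^2·g(t)} = (-1)^2 d^2/ds^2[H(s)] with H(s) = 5/((s + 5)^2 + 25):
differentiating 2 times and applying the sign gives 10*(3*s^2 + 30*s + 50)/(s^2 + 10*s + 50)^3.

10*(3*s^2 + 30*s + 50)/(s^2 + 10*s + 50)^3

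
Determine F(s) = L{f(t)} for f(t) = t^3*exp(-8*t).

L{t^3} = 3!/s^4 = 6/s^4.
By the first shifting theorem, multiplying by e^(-8t) replaces s with s + 8.

F(s) = 6/(s + 8)^4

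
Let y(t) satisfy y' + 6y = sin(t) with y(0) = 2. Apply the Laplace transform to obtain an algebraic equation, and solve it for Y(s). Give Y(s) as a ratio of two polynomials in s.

Y(s) = (2*s^2 + 3)/(s^3 + 6*s^2 + s + 6)

Apply the Laplace transform to the equation.
The derivative rules (L{y'} = sY - y(0) = sY - 2) turn the left side into (s + 6)Y - (2).
The right side is L{sin(t)} = 1/(s^2 + 1).
So (s + 6)Y = 1/(s^2 + 1) + (2).
Solve for Y(s) and write it as one ratio of polynomials.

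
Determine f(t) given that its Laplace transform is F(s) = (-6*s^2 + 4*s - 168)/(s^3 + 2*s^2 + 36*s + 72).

Factor the denominator: s^3 + 2*s^2 + 36*s + 72 = (s + 2)*(s^2 + 36).
Partial fraction decomposition gives [-5/(s + 2)] + [-s/(s^2 + 36)] + [6/(s^2 + 36)].
Invert each term: -5/(s + 2) ↔ -5e^(-2t); -1·s/(s^2 + 36) ↔ -cos(6t); 1·6/(s^2 + 36) ↔ sin(6t).

f(t) = sin(6*t) - cos(6*t) - 5*exp(-2*t)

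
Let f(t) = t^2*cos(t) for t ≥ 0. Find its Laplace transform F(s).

F(s) = 2*s*(s^2 - 3)/(s^2 + 1)^3

L{cos(t)} = s/(s^2 + 1).
Then apply L{t^2·g(t)} = (-1)^2 d^2/ds^2[G(s)] with G(s) = s/(s^2 + 1):
differentiating 2 times and applying the sign gives 2*s*(s^2 - 3)/(s^2 + 1)^3.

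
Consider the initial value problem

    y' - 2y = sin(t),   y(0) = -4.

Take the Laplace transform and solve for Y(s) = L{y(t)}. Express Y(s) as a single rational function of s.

Y(s) = (-4*s^2 - 3)/(s^3 - 2*s^2 + s - 2)

Apply the Laplace transform to the equation.
The derivative rules (L{y'} = sY - y(0) = sY - (-4)) turn the left side into (s - 2)Y - (-4).
The right side is L{sin(t)} = 1/(s^2 + 1).
So (s - 2)Y = 1/(s^2 + 1) + (-4).
Divide through and combine into a single rational function.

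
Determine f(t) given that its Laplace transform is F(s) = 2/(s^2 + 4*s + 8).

f(t) = exp(-2*t)*sin(2*t)

Rewrite the denominator: s^2 + 4*s + 8 = (s + 2)^2 + 4.
The form in (s + 2) signals a first-shifting-theorem factor e^(-2t).
Since L{sin(2t)} = 2/(s^2 + 4), the inverse is e^(-2*t)*sin(2*t).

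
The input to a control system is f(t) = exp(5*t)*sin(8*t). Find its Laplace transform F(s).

L{sin(8t)} = 8/(s^2 + 64).
By the first shifting theorem, multiplying by e^(5t) replaces s with s - 5.

F(s) = 8/((s - 5)^2 + 64)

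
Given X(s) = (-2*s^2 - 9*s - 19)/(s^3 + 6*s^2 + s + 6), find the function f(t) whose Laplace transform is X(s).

f(t) = -3*sin(t) - cos(t) - exp(-6*t)

Factor the denominator: s^3 + 6*s^2 + s + 6 = (s + 6)*(s^2 + 1).
Partial fraction decomposition gives [-1/(s + 6)] + [-s/(s^2 + 1)] + [-3/(s^2 + 1)].
Invert each term: -1/(s + 6) ↔ -e^(-6t); -1·s/(s^2 + 1) ↔ -cos(t); -3·1/(s^2 + 1) ↔ -3sin(t).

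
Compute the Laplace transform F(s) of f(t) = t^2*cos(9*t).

F(s) = 2*s*(s^2 - 243)/(s^2 + 81)^3

L{cos(9t)} = s/(s^2 + 81).
Then apply L{t^2·g(t)} = (-1)^2 d^2/ds^2[G(s)] with G(s) = s/(s^2 + 81):
differentiating 2 times and applying the sign gives 2*s*(s^2 - 243)/(s^2 + 81)^3.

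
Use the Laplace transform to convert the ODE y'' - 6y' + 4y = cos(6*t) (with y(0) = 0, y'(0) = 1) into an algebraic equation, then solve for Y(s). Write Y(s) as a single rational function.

Take the Laplace transform of both sides.
With L{y''} = s^2 Y - s·y(0) - y'(0) and L{y'} = sY - y(0), with y(0) = 0, y'(0) = 1: the LHS transforms to (s^2 - 6*s + 4)Y - (1).
The right side is L{cos(6*t)} = s/(s^2 + 36).
So (s^2 - 6*s + 4)Y = s/(s^2 + 36) + (1).
Divide through and combine into a single rational function.

Y(s) = (s^2 + s + 36)/(s^4 - 6*s^3 + 40*s^2 - 216*s + 144)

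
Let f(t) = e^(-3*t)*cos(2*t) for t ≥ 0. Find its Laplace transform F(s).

F(s) = (s + 3)/((s + 3)^2 + 4)

L{cos(2t)} = s/(s^2 + 4).
By the first shifting theorem, multiplying by e^(-3t) replaces s with s + 3.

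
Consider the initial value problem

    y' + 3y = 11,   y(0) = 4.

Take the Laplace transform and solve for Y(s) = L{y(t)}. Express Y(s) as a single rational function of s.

Laplace-transform each side.
With L{y'} = sY - y(0) = sY - 4: the LHS transforms to (s + 3)Y - (4).
The right side is L{11} = 11/s.
So (s + 3)Y = 11/s + (4).
Divide through and combine into a single rational function.

Y(s) = (4*s + 11)/(s^2 + 3*s)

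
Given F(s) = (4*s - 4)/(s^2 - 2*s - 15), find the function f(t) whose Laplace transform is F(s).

f(t) = 2*exp(5*t) + 2*exp(-3*t)

Factor the denominator: s^2 - 2*s - 15 = (s - 5)*(s + 3).
Partial fraction decomposition gives [2/(s + 3)] + [2/(s - 5)].
Invert each term: 2/(s + 3) ↔ 2e^(-3t); 2/(s - 5) ↔ 2e^(5t).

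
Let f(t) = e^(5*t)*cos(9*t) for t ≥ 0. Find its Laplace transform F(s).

F(s) = (s - 5)/((s - 5)^2 + 81)

L{cos(9t)} = s/(s^2 + 81).
By the first shifting theorem, multiplying by e^(5t) replaces s with s - 5.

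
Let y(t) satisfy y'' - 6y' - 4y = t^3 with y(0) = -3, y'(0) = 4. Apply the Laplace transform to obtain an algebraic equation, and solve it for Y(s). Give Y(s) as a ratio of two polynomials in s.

Y(s) = (-3*s^5 + 22*s^4 + 6)/(s^6 - 6*s^5 - 4*s^4)

Transform both sides with L{·}.
Using L{y''} = s^2 Y - s·y(0) - y'(0) and L{y'} = sY - y(0), with y(0) = -3, y'(0) = 4, the left side becomes (s^2 - 6*s - 4)Y - (-3*s + 22).
The right side is L{t^3} = 6/s^4.
So (s^2 - 6*s - 4)Y = 6/s^4 + (-3*s + 22).
Isolate Y and clear denominators.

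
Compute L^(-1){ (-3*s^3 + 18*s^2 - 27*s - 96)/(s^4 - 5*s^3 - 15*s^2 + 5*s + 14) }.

Factor the denominator: s^4 - 5*s^3 - 15*s^2 + 5*s + 14 = (s - 7)*(s - 1)*(s + 1)*(s + 2).
Partial fraction decomposition gives [-1/(s - 7)] + [-3/(s + 1)] + [3/(s - 1)] + [-2/(s + 2)].
Invert each term: -1/(s - 7) ↔ -e^(7t); -3/(s + 1) ↔ -3e^(-t); 3/(s - 1) ↔ 3e^(t); -2/(s + 2) ↔ -2e^(-2t).

-exp(7*t) + 3*exp(t) - 3*exp(-t) - 2*exp(-2*t)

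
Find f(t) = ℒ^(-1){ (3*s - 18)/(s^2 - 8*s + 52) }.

f(t) = -exp(4*t)*sin(6*t) + 3*exp(4*t)*cos(6*t)

Complete the square in the denominator: s^2 - 8*s + 52 = (s - 4)^2 + 6^2.
Split the numerator to match: 3*s - 18 = 3·(s - 4) - 1·6.
Invert each term: 3·(s - 4)/((s - 4)^2 + 36) ↔ 3e^(4t)cos(6t); -1·6/((s - 4)^2 + 36) ↔ -e^(4t)sin(6t).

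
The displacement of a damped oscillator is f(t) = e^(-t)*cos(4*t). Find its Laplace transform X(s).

X(s) = (s + 1)/((s + 1)^2 + 16)

L{cos(4t)} = s/(s^2 + 16).
By the first shifting theorem, multiplying by e^(-t) replaces s with s + 1.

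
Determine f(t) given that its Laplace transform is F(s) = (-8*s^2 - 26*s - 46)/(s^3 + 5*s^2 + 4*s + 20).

f(t) = -3*sin(2*t) - 4*cos(2*t) - 4*exp(-5*t)

Factor the denominator: s^3 + 5*s^2 + 4*s + 20 = (s + 5)*(s^2 + 4).
Partial fraction decomposition gives [-4/(s + 5)] + [-4*s/(s^2 + 4)] + [-6/(s^2 + 4)].
Invert each term: -4/(s + 5) ↔ -4e^(-5t); -4·s/(s^2 + 4) ↔ -4cos(2t); -3·2/(s^2 + 4) ↔ -3sin(2t).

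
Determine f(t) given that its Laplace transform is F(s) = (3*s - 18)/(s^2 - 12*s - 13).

Rewrite the denominator: s^2 - 12*s - 13 = (s - 6)^2 - 49.
The form in (s - 6) signals a first-shifting-theorem factor e^(6t).
Since L{cosh(7t)} = s/(s^2 - 49), the inverse is e^(6*t)*cosh(7*t), scaled by 3.

f(t) = 3*exp(6*t)*cosh(7*t)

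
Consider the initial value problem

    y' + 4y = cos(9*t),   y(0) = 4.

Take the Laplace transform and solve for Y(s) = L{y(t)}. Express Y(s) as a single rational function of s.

Laplace-transform each side.
The derivative rules (L{y'} = sY - y(0) = sY - 4) turn the left side into (s + 4)Y - (4).
The right side is L{cos(9*t)} = s/(s^2 + 81).
So (s + 4)Y = s/(s^2 + 81) + (4).
Solve for Y(s) and write it as one ratio of polynomials.

Y(s) = (4*s^2 + s + 324)/(s^3 + 4*s^2 + 81*s + 324)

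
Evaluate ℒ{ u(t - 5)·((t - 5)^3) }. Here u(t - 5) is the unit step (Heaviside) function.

6*exp(-5*s)/s^4

By the second shifting theorem, L{u(t - c)·g(t - c)} = e^(-cs)·G(s) with c = 5 and G(s) = L{g(t)}.
L{t^3} = 3!/s^4 = 6/s^4.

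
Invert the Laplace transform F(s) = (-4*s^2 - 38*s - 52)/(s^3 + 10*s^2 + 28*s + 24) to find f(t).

f(t) = 2*t*exp(-2*t) - 6*exp(-2*t) + 2*exp(-6*t)

Factor the denominator: s^3 + 10*s^2 + 28*s + 24 = (s + 2)^2*(s + 6).
Partial fraction decomposition gives [-6/(s + 2)] + [2/(s + 2)^2] + [2/(s + 6)].
Invert each term: -6/(s + 2) ↔ -6e^(-2t); 2/(s + 2)^2 ↔ 2t·e^(-2t); 2/(s + 6) ↔ 2e^(-6t).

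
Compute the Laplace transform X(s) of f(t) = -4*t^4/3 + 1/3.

Apply the Laplace transform termwise.
(-4/3)·[L{t^4} = 4!/s^5 = 24/s^5]; L{1/3} = (1/3)/s.

X(s) = 1/(3*s) - 32/s^5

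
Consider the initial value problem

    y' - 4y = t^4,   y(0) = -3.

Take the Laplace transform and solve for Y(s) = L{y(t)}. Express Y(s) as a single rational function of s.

Y(s) = (-3*s^5 + 24)/(s^6 - 4*s^5)

Take the Laplace transform of both sides.
Using L{y'} = sY - y(0) = sY - (-3), the left side becomes (s - 4)Y - (-3).
The right side is L{t^4} = 24/s^5.
So (s - 4)Y = 24/s^5 + (-3).
Solve for Y(s) and write it as one ratio of polynomials.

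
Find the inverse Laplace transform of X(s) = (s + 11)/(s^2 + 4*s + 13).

3*exp(-2*t)*sin(3*t) + exp(-2*t)*cos(3*t)

Complete the square in the denominator: s^2 + 4*s + 13 = (s + 2)^2 + 3^2.
Split the numerator to match: s + 11 = 1·(s + 2) + 3·3.
Invert each term: 1·(s + 2)/((s + 2)^2 + 9) ↔ e^(-2t)cos(3t); 3·3/((s + 2)^2 + 9) ↔ 3e^(-2t)sin(3t).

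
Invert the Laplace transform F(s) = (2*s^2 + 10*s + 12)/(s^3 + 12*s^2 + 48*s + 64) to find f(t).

Factor the denominator: s^3 + 12*s^2 + 48*s + 64 = (s + 4)^3.
Partial fraction decomposition gives [2/(s + 4)] + [-6/(s + 4)^2] + [4/(s + 4)^3].
Invert each term: 2/(s + 4) ↔ 2e^(-4t); -6/(s + 4)^2 ↔ -6t·e^(-4t); 4/(s + 4)^3 ↔ (2)t^2·e^(-4t).

f(t) = 2*t^2*exp(-4*t) - 6*t*exp(-4*t) + 2*exp(-4*t)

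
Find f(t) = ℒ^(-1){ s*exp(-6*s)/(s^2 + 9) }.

f(t) = Heaviside(t - 6)*(cos(3*t - 18))

The factor e^(-6s) signals a time shift by c = 6 (second shifting theorem).
L{cos(3t)} = s/(s^2 + 9), so L^-1{s/(s^2 + 9)} = cos(3*t).
Hence the inverse is u(t - 6) times that function evaluated at t - 6.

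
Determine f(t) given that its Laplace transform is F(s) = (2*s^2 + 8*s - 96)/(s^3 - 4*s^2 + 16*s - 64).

f(t) = -exp(4*t) + 5*sin(4*t) + 3*cos(4*t)

Factor the denominator: s^3 - 4*s^2 + 16*s - 64 = (s - 4)*(s^2 + 16).
Partial fraction decomposition gives [-1/(s - 4)] + [3*s/(s^2 + 16)] + [20/(s^2 + 16)].
Invert each term: -1/(s - 4) ↔ -e^(4t); 3·s/(s^2 + 16) ↔ 3cos(4t); 5·4/(s^2 + 16) ↔ 5sin(4t).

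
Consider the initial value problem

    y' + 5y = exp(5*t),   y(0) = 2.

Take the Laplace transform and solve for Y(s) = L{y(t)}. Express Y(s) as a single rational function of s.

Transform both sides with L{·}.
With L{y'} = sY - y(0) = sY - 2: the LHS transforms to (s + 5)Y - (2).
The right side is L{exp(5*t)} = 1/(s - 5).
So (s + 5)Y = 1/(s - 5) + (2).
Solve for Y(s) and write it as one ratio of polynomials.

Y(s) = (2*s - 9)/(s^2 - 25)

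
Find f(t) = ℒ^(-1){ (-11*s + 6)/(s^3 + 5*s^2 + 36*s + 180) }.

f(t) = -sin(6*t) - cos(6*t) + exp(-5*t)

Factor the denominator: s^3 + 5*s^2 + 36*s + 180 = (s + 5)*(s^2 + 36).
Partial fraction decomposition gives [1/(s + 5)] + [-s/(s^2 + 36)] + [-6/(s^2 + 36)].
Invert each term: 1/(s + 5) ↔ e^(-5t); -1·s/(s^2 + 36) ↔ -cos(6t); -1·6/(s^2 + 36) ↔ -sin(6t).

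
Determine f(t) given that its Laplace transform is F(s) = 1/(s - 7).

f(t) = exp(7*t)

Since L{e^(7t)} = 1/(s - 7), the inverse is exp(7*t).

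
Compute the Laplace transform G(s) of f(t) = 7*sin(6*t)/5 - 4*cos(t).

G(s) = -4*s/(s^2 + 1) + 42/(5*(s^2 + 36))

Apply the Laplace transform termwise.
(7/5)·[L{sin(6t)} = 6/(s^2 + 36)]; (-4)·[L{cos(t)} = s/(s^2 + 1)].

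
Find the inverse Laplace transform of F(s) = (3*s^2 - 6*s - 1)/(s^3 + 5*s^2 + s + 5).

Factor the denominator: s^3 + 5*s^2 + s + 5 = (s + 5)*(s^2 + 1).
Partial fraction decomposition gives [4/(s + 5)] + [-s/(s^2 + 1)] + [-1/(s^2 + 1)].
Invert each term: 4/(s + 5) ↔ 4e^(-5t); -1·s/(s^2 + 1) ↔ -cos(t); -1·1/(s^2 + 1) ↔ -sin(t).

-sin(t) - cos(t) + 4*exp(-5*t)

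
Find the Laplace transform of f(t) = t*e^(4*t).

L{e^(4t)} = 1/(s - 4).
Then apply L{t·g(t)} = -d/ds[G(s)] with G(s) = 1/(s - 4):
differentiating 1 time and applying the sign gives (s - 4)^(-2).

(s - 4)^(-2)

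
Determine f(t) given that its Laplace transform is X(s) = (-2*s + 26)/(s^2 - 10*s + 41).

f(t) = 4*exp(5*t)*sin(4*t) - 2*exp(5*t)*cos(4*t)

Complete the square in the denominator: s^2 - 10*s + 41 = (s - 5)^2 + 4^2.
Split the numerator to match: -2*s + 26 = -2·(s - 5) + 4·4.
Invert each term: -2·(s - 5)/((s - 5)^2 + 16) ↔ -2e^(5t)cos(4t); 4·4/((s - 5)^2 + 16) ↔ 4e^(5t)sin(4t).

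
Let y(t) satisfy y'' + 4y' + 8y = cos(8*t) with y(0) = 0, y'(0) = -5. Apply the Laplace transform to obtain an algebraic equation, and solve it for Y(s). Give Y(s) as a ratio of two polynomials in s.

Y(s) = (-5*s^2 + s - 320)/(s^4 + 4*s^3 + 72*s^2 + 256*s + 512)

Apply the Laplace transform to the equation.
With L{y''} = s^2 Y - s·y(0) - y'(0) and L{y'} = sY - y(0), with y(0) = 0, y'(0) = -5: the LHS transforms to (s^2 + 4*s + 8)Y - (-5).
The right side is L{cos(8*t)} = s/(s^2 + 64).
So (s^2 + 4*s + 8)Y = s/(s^2 + 64) + (-5).
Isolate Y and clear denominators.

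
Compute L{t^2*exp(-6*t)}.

2/(s + 6)^3

L{e^(-6t)} = 1/(s + 6).
Then apply L{t^2·g(t)} = (-1)^2 d^2/ds^2[G(s)] with G(s) = 1/(s + 6):
differentiating 2 times and applying the sign gives 2/(s + 6)^3.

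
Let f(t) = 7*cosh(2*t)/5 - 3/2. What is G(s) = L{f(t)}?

By linearity of the Laplace transform, transform each term separately.
(7/5)·[L{cosh(2t)} = s/(s^2 - 4)]; L{-3/2} = (-3/2)/s.

G(s) = 7*s/(5*(s^2 - 4)) - 3/(2*s)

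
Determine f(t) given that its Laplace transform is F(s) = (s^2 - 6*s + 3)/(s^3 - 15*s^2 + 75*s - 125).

f(t) = -t^2*exp(5*t) + 4*t*exp(5*t) + exp(5*t)

Factor the denominator: s^3 - 15*s^2 + 75*s - 125 = (s - 5)^3.
Partial fraction decomposition gives [1/(s - 5)] + [4/(s - 5)^2] + [-2/(s - 5)^3].
Invert each term: 1/(s - 5) ↔ e^(5t); 4/(s - 5)^2 ↔ 4t·e^(5t); -2/(s - 5)^3 ↔ (-1)t^2·e^(5t).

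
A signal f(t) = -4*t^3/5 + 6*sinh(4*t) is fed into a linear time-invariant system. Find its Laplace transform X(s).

The transform is linear, so treat each term independently.
(-4/5)·[L{t^3} = 3!/s^4 = 6/s^4]; (6)·[L{sinh(4t)} = 4/(s^2 - 16)].

X(s) = 24/(s^2 - 16) - 24/(5*s^4)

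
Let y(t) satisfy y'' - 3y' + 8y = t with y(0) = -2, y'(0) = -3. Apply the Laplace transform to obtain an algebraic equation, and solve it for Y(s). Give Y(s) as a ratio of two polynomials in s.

Transform both sides with L{·}.
The derivative rules (L{y''} = s^2 Y - s·y(0) - y'(0) and L{y'} = sY - y(0), with y(0) = -2, y'(0) = -3) turn the left side into (s^2 - 3*s + 8)Y - (-2*s + 3).
The right side is L{t} = s^(-2).
So (s^2 - 3*s + 8)Y = s^(-2) + (-2*s + 3).
Isolate Y and clear denominators.

Y(s) = (-2*s^3 + 3*s^2 + 1)/(s^4 - 3*s^3 + 8*s^2)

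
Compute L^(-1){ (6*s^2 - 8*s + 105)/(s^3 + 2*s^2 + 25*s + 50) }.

Factor the denominator: s^3 + 2*s^2 + 25*s + 50 = (s + 2)*(s^2 + 25).
Partial fraction decomposition gives [5/(s + 2)] + [s/(s^2 + 25)] + [-10/(s^2 + 25)].
Invert each term: 5/(s + 2) ↔ 5e^(-2t); 1·s/(s^2 + 25) ↔ cos(5t); -2·5/(s^2 + 25) ↔ -2sin(5t).

-2*sin(5*t) + cos(5*t) + 5*exp(-2*t)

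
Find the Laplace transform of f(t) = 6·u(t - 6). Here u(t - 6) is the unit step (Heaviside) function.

By the second shifting theorem, L{u(t - c)·g(t - c)} = e^(-cs)·G(s) with c = 6 and G(s) = L{g(t)}.
L{6} = 6/s.

6*exp(-6*s)/s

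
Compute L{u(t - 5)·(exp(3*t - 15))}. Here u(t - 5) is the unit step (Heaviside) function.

exp(-5*s)/(s - 3)

By the second shifting theorem, L{u(t - c)·g(t - c)} = e^(-cs)·H(s) with c = 5 and H(s) = L{g(t)}.
L{e^(3t)} = 1/(s - 3).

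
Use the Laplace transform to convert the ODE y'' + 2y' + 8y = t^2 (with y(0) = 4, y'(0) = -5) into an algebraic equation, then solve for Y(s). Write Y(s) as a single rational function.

Take the Laplace transform of both sides.
With L{y''} = s^2 Y - s·y(0) - y'(0) and L{y'} = sY - y(0), with y(0) = 4, y'(0) = -5: the LHS transforms to (s^2 + 2*s + 8)Y - (4*s + 3).
The right side is L{t^2} = 2/s^3.
So (s^2 + 2*s + 8)Y = 2/s^3 + (4*s + 3).
Solve for Y(s) and write it as one ratio of polynomials.

Y(s) = (4*s^4 + 3*s^3 + 2)/(s^5 + 2*s^4 + 8*s^3)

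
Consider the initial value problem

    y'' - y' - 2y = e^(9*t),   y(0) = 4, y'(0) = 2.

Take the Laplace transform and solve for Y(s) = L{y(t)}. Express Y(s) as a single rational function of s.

Y(s) = (4*s^2 - 38*s + 19)/(s^3 - 10*s^2 + 7*s + 18)

Apply the Laplace transform to the equation.
With L{y''} = s^2 Y - s·y(0) - y'(0) and L{y'} = sY - y(0), with y(0) = 4, y'(0) = 2: the LHS transforms to (s^2 - s - 2)Y - (4*s - 2).
The right side is L{e^(9*t)} = 1/(s - 9).
So (s^2 - s - 2)Y = 1/(s - 9) + (4*s - 2).
Isolate Y and clear denominators.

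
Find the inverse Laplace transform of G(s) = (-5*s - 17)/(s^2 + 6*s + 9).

-2*t*exp(-3*t) - 5*exp(-3*t)

Factor the denominator: s^2 + 6*s + 9 = (s + 3)^2.
Partial fraction decomposition gives [-5/(s + 3)] + [-2/(s + 3)^2].
Invert each term: -5/(s + 3) ↔ -5e^(-3t); -2/(s + 3)^2 ↔ -2t·e^(-3t).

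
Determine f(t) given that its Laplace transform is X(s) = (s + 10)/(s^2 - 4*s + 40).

Complete the square in the denominator: s^2 - 4*s + 40 = (s - 2)^2 + 6^2.
Split the numerator to match: s + 10 = 1·(s - 2) + 2·6.
Invert each term: 1·(s - 2)/((s - 2)^2 + 36) ↔ e^(2t)cos(6t); 2·6/((s - 2)^2 + 36) ↔ 2e^(2t)sin(6t).

f(t) = 2*exp(2*t)*sin(6*t) + exp(2*t)*cos(6*t)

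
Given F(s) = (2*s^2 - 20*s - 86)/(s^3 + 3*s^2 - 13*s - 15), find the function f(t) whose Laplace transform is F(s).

Factor the denominator: s^3 + 3*s^2 - 13*s - 15 = (s - 3)*(s + 1)*(s + 5).
Partial fraction decomposition gives [2/(s + 5)] + [-4/(s - 3)] + [4/(s + 1)].
Invert each term: 2/(s + 5) ↔ 2e^(-5t); -4/(s - 3) ↔ -4e^(3t); 4/(s + 1) ↔ 4e^(-t).

f(t) = -4*exp(3*t) + 4*exp(-t) + 2*exp(-5*t)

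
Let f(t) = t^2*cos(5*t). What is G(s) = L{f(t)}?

G(s) = 2*s*(s^2 - 75)/(s^2 + 25)^3

L{cos(5t)} = s/(s^2 + 25).
Then apply L{t^2·g(t)} = (-1)^2 d^2/ds^2[H(s)] with H(s) = s/(s^2 + 25):
differentiating 2 times and applying the sign gives 2*s*(s^2 - 75)/(s^2 + 25)^3.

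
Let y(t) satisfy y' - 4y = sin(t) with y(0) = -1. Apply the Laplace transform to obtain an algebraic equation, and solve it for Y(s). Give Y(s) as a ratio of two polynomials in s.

Y(s) = -s^2/(s^3 - 4*s^2 + s - 4)

Transform both sides with L{·}.
With L{y'} = sY - y(0) = sY - (-1): the LHS transforms to (s - 4)Y - (-1).
The right side is L{sin(t)} = 1/(s^2 + 1).
So (s - 4)Y = 1/(s^2 + 1) + (-1).
Solve for Y(s) and write it as one ratio of polynomials.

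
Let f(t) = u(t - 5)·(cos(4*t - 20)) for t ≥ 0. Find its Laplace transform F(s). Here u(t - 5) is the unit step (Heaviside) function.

F(s) = s*exp(-5*s)/(s^2 + 16)

By the second shifting theorem, L{u(t - c)·g(t - c)} = e^(-cs)·G(s) with c = 5 and G(s) = L{g(t)}.
L{cos(4t)} = s/(s^2 + 16).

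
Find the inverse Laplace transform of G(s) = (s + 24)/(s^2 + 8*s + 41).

4*exp(-4*t)*sin(5*t) + exp(-4*t)*cos(5*t)

Complete the square in the denominator: s^2 + 8*s + 41 = (s + 4)^2 + 5^2.
Split the numerator to match: s + 24 = 1·(s + 4) + 4·5.
Invert each term: 1·(s + 4)/((s + 4)^2 + 25) ↔ e^(-4t)cos(5t); 4·5/((s + 4)^2 + 25) ↔ 4e^(-4t)sin(5t).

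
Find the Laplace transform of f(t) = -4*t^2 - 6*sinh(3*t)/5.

The transform is linear, so treat each term independently.
(-6/5)·[L{sinh(3t)} = 3/(s^2 - 9)]; (-4)·[L{t^2} = 2!/s^3 = 2/s^3].

-18/(5*(s^2 - 9)) - 8/s^3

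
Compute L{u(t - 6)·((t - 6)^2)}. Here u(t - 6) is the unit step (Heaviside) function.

By the second shifting theorem, L{u(t - c)·g(t - c)} = e^(-cs)·G(s) with c = 6 and G(s) = L{g(t)}.
L{t^2} = 2!/s^3 = 2/s^3.

2*exp(-6*s)/s^3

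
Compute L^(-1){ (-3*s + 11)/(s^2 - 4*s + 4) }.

5*t*exp(2*t) - 3*exp(2*t)

Factor the denominator: s^2 - 4*s + 4 = (s - 2)^2.
Partial fraction decomposition gives [-3/(s - 2)] + [5/(s - 2)^2].
Invert each term: -3/(s - 2) ↔ -3e^(2t); 5/(s - 2)^2 ↔ 5t·e^(2t).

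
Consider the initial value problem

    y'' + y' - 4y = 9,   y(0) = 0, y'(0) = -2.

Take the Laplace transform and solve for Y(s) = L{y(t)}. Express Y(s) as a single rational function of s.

Y(s) = (-2*s + 9)/(s^3 + s^2 - 4*s)

Apply the Laplace transform to the equation.
Using L{y''} = s^2 Y - s·y(0) - y'(0) and L{y'} = sY - y(0), with y(0) = 0, y'(0) = -2, the left side becomes (s^2 + s - 4)Y - (-2).
The right side is L{9} = 9/s.
So (s^2 + s - 4)Y = 9/s + (-2).
Isolate Y and clear denominators.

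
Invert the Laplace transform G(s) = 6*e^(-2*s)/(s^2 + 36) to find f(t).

The factor e^(-2s) signals a time shift by c = 2 (second shifting theorem).
L{sin(6t)} = 6/(s^2 + 36), so L^-1{6/(s^2 + 36)} = sin(6*t).
Hence the inverse is u(t - 2) times that function evaluated at t - 2.

f(t) = Heaviside(t - 2)*(sin(6*t - 12))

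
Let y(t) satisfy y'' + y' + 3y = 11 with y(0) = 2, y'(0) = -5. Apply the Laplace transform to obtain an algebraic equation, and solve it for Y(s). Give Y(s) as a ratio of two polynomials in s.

Laplace-transform each side.
With L{y''} = s^2 Y - s·y(0) - y'(0) and L{y'} = sY - y(0), with y(0) = 2, y'(0) = -5: the LHS transforms to (s^2 + s + 3)Y - (2*s - 3).
The right side is L{11} = 11/s.
So (s^2 + s + 3)Y = 11/s + (2*s - 3).
Isolate Y and clear denominators.

Y(s) = (2*s^2 - 3*s + 11)/(s^3 + s^2 + 3*s)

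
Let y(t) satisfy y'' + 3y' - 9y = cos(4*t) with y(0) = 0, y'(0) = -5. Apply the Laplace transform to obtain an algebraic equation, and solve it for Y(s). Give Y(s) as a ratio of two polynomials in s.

Transform both sides with L{·}.
The derivative rules (L{y''} = s^2 Y - s·y(0) - y'(0) and L{y'} = sY - y(0), with y(0) = 0, y'(0) = -5) turn the left side into (s^2 + 3*s - 9)Y - (-5).
The right side is L{cos(4*t)} = s/(s^2 + 16).
So (s^2 + 3*s - 9)Y = s/(s^2 + 16) + (-5).
Solve for Y(s) and write it as one ratio of polynomials.

Y(s) = (-5*s^2 + s - 80)/(s^4 + 3*s^3 + 7*s^2 + 48*s - 144)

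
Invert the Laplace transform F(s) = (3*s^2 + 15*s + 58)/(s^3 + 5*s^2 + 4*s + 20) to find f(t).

Factor the denominator: s^3 + 5*s^2 + 4*s + 20 = (s + 5)*(s^2 + 4).
Partial fraction decomposition gives [2/(s + 5)] + [s/(s^2 + 4)] + [10/(s^2 + 4)].
Invert each term: 2/(s + 5) ↔ 2e^(-5t); 1·s/(s^2 + 4) ↔ cos(2t); 5·2/(s^2 + 4) ↔ 5sin(2t).

f(t) = 5*sin(2*t) + cos(2*t) + 2*exp(-5*t)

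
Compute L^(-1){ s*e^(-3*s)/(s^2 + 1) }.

Heaviside(t - 3)*(cos(t - 3))

The factor e^(-3s) signals a time shift by c = 3 (second shifting theorem).
L{cos(t)} = s/(s^2 + 1), so L^-1{s/(s^2 + 1)} = cos(t).
Hence the inverse is u(t - 3) times that function evaluated at t - 3.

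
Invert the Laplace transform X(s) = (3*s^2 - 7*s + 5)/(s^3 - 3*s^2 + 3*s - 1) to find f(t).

Factor the denominator: s^3 - 3*s^2 + 3*s - 1 = (s - 1)^3.
Partial fraction decomposition gives [3/(s - 1)] + [-1/(s - 1)^2] + [(s - 1)^(-3)].
Invert each term: 3/(s - 1) ↔ 3e^(t); -1/(s - 1)^2 ↔ -t·e^(t); 1/(s - 1)^3 ↔ (1/2)t^2·e^(t).

f(t) = t^2*exp(t)/2 - t*exp(t) + 3*exp(t)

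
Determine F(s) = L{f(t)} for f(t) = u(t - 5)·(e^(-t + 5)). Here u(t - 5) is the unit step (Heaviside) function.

F(s) = exp(-5*s)/(s + 1)

By the second shifting theorem, L{u(t - c)·g(t - c)} = e^(-cs)·G(s) with c = 5 and G(s) = L{g(t)}.
L{e^(-t)} = 1/(s + 1).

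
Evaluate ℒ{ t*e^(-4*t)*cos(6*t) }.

(s - 2)*(s + 10)/(s^2 + 8*s + 52)^2

L{cos(6t)} = s/(s^2 + 36).
Multiplying by e^(-4t) shifts s → s + 4, so L{e^(-4*t)*cos(6*t)} = (s + 4)/((s + 4)^2 + 36).
Then apply L{t·g(t)} = -d/ds[G(s)] with G(s) = (s + 4)/((s + 4)^2 + 36):
differentiating 1 time and applying the sign gives (s - 2)*(s + 10)/(s^2 + 8*s + 52)^2.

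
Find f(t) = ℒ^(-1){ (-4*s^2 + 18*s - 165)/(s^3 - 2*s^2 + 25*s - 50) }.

f(t) = -5*exp(2*t) + 4*sin(5*t) + cos(5*t)

Factor the denominator: s^3 - 2*s^2 + 25*s - 50 = (s - 2)*(s^2 + 25).
Partial fraction decomposition gives [-5/(s - 2)] + [s/(s^2 + 25)] + [20/(s^2 + 25)].
Invert each term: -5/(s - 2) ↔ -5e^(2t); 1·s/(s^2 + 25) ↔ cos(5t); 4·5/(s^2 + 25) ↔ 4sin(5t).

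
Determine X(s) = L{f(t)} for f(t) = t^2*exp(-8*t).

X(s) = 2/(s + 8)^3

L{e^(-8t)} = 1/(s + 8).
Then apply L{t^2·g(t)} = (-1)^2 d^2/ds^2[G(s)] with G(s) = 1/(s + 8):
differentiating 2 times and applying the sign gives 2/(s + 8)^3.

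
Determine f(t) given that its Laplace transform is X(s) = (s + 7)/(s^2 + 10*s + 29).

Complete the square in the denominator: s^2 + 10*s + 29 = (s + 5)^2 + 2^2.
Split the numerator to match: s + 7 = 1·(s + 5) + 1·2.
Invert each term: 1·(s + 5)/((s + 5)^2 + 4) ↔ e^(-5t)cos(2t); 1·2/((s + 5)^2 + 4) ↔ e^(-5t)sin(2t).

f(t) = exp(-5*t)*sin(2*t) + exp(-5*t)*cos(2*t)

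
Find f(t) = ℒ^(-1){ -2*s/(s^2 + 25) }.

Since L{cos(5t)} = s/(s^2 + 25), the inverse is cos(5*t), scaled by -2.

f(t) = -2*cos(5*t)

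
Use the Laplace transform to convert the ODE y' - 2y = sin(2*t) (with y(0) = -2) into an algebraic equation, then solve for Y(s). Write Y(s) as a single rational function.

Take the Laplace transform of both sides.
Using L{y'} = sY - y(0) = sY - (-2), the left side becomes (s - 2)Y - (-2).
The right side is L{sin(2*t)} = 2/(s^2 + 4).
So (s - 2)Y = 2/(s^2 + 4) + (-2).
Isolate Y and clear denominators.

Y(s) = (-2*s^2 - 6)/(s^3 - 2*s^2 + 4*s - 8)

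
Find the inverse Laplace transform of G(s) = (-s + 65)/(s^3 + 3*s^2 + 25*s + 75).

sin(5*t) - 2*cos(5*t) + 2*exp(-3*t)

Factor the denominator: s^3 + 3*s^2 + 25*s + 75 = (s + 3)*(s^2 + 25).
Partial fraction decomposition gives [2/(s + 3)] + [-2*s/(s^2 + 25)] + [5/(s^2 + 25)].
Invert each term: 2/(s + 3) ↔ 2e^(-3t); -2·s/(s^2 + 25) ↔ -2cos(5t); 1·5/(s^2 + 25) ↔ sin(5t).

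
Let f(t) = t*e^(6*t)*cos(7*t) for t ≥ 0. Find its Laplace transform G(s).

L{cos(7t)} = s/(s^2 + 49).
Multiplying by e^(6t) shifts s → s - 6, so L{e^(6*t)*cos(7*t)} = (s - 6)/((s - 6)^2 + 49).
Then apply L{t·g(t)} = -d/ds[H(s)] with H(s) = (s - 6)/((s - 6)^2 + 49):
differentiating 1 time and applying the sign gives (s - 13)*(s + 1)/(s^2 - 12*s + 85)^2.

G(s) = (s - 13)*(s + 1)/(s^2 - 12*s + 85)^2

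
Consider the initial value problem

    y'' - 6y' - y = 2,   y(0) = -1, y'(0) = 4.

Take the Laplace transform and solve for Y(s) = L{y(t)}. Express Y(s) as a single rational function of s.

Laplace-transform each side.
Using L{y''} = s^2 Y - s·y(0) - y'(0) and L{y'} = sY - y(0), with y(0) = -1, y'(0) = 4, the left side becomes (s^2 - 6*s - 1)Y - (-s + 10).
The right side is L{2} = 2/s.
So (s^2 - 6*s - 1)Y = 2/s + (-s + 10).
Isolate Y and clear denominators.

Y(s) = (-s^2 + 10*s + 2)/(s^3 - 6*s^2 - s)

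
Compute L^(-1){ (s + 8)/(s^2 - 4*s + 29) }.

Complete the square in the denominator: s^2 - 4*s + 29 = (s - 2)^2 + 5^2.
Split the numerator to match: s + 8 = 1·(s - 2) + 2·5.
Invert each term: 1·(s - 2)/((s - 2)^2 + 25) ↔ e^(2t)cos(5t); 2·5/((s - 2)^2 + 25) ↔ 2e^(2t)sin(5t).

2*exp(2*t)*sin(5*t) + exp(2*t)*cos(5*t)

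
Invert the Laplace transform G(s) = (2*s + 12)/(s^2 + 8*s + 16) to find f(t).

f(t) = 4*t*exp(-4*t) + 2*exp(-4*t)

Factor the denominator: s^2 + 8*s + 16 = (s + 4)^2.
Partial fraction decomposition gives [2/(s + 4)] + [4/(s + 4)^2].
Invert each term: 2/(s + 4) ↔ 2e^(-4t); 4/(s + 4)^2 ↔ 4t·e^(-4t).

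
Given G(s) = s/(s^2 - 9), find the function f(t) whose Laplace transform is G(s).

f(t) = cosh(3*t)

Since L{cosh(3t)} = s/(s^2 - 9), the inverse is cosh(3*t).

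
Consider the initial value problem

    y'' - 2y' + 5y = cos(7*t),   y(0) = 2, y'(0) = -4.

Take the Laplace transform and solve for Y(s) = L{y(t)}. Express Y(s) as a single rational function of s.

Transform both sides with L{·}.
Using L{y''} = s^2 Y - s·y(0) - y'(0) and L{y'} = sY - y(0), with y(0) = 2, y'(0) = -4, the left side becomes (s^2 - 2*s + 5)Y - (2*s - 8).
The right side is L{cos(7*t)} = s/(s^2 + 49).
So (s^2 - 2*s + 5)Y = s/(s^2 + 49) + (2*s - 8).
Divide through and combine into a single rational function.

Y(s) = (2*s^3 - 8*s^2 + 99*s - 392)/(s^4 - 2*s^3 + 54*s^2 - 98*s + 245)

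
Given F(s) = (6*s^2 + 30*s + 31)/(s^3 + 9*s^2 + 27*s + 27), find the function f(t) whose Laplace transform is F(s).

Factor the denominator: s^3 + 9*s^2 + 27*s + 27 = (s + 3)^3.
Partial fraction decomposition gives [6/(s + 3)] + [-6/(s + 3)^2] + [-5/(s + 3)^3].
Invert each term: 6/(s + 3) ↔ 6e^(-3t); -6/(s + 3)^2 ↔ -6t·e^(-3t); -5/(s + 3)^3 ↔ (-5/2)t^2·e^(-3t).

f(t) = -5*t^2*exp(-3*t)/2 - 6*t*exp(-3*t) + 6*exp(-3*t)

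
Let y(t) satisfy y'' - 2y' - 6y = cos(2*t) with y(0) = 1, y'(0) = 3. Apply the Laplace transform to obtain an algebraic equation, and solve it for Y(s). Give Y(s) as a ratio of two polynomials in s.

Transform both sides with L{·}.
With L{y''} = s^2 Y - s·y(0) - y'(0) and L{y'} = sY - y(0), with y(0) = 1, y'(0) = 3: the LHS transforms to (s^2 - 2*s - 6)Y - (s + 1).
The right side is L{cos(2*t)} = s/(s^2 + 4).
So (s^2 - 2*s - 6)Y = s/(s^2 + 4) + (s + 1).
Isolate Y and clear denominators.

Y(s) = (s^3 + s^2 + 5*s + 4)/(s^4 - 2*s^3 - 2*s^2 - 8*s - 24)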